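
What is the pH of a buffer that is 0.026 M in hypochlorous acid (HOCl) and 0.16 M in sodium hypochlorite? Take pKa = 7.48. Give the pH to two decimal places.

Using pH = pKa + log([base]/[acid]) with [base]/[acid] = 0.16/0.026:
pH = 7.48 + (+0.789) = 8.27

pH = 8.27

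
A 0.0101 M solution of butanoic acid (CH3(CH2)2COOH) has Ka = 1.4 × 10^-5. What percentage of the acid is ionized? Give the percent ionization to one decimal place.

CH3(CH2)2COOH ⇌ CH3(CH2)2COO- + H+; let x = [H+] at equilibrium.
x ≈ √(Ka·C₀) = √(1.4 × 10^-5 × 0.0101) = 3.76 × 10^-4 M
Fraction ionized = 3.76 × 10^-4 / 0.0101 = 0.0372 → 3.7%

3.7%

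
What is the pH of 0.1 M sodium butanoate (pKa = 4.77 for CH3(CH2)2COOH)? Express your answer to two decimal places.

pH = 8.88

CH3(CH2)2COO- is the conjugate base of the weak acid CH3(CH2)2COOH.
Ka = 10^(−4.77) = 1.70 × 10^-5
Kb = Kw/Ka = 1.0×10^-14 / 1.70 × 10^-5 = 5.88 × 10^-10
Kb = x²/(0.1 − x) = 5.88 × 10^-10
Neglecting x in the denominator: x = √(5.88 × 10^-10 × 0.1) = 7.67 × 10^-6 M
(x/C₀ = 0.0077% < 5%, so the approximation holds.)
pOH = −log(7.67 × 10^-6) = 5.12; pH = 14.00 − 5.12 = 8.88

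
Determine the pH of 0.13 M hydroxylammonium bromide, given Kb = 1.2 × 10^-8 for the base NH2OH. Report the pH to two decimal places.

pH = 3.48

NH3OH+ is the conjugate acid of the weak base NH2OH.
Ka = Kw/Kb = 1.0×10^-14 / 1.2 × 10^-8 = 8.33 × 10^-7
Ka = x²/(0.13 − x) = 8.33 × 10^-7
Since Ka ≪ C₀, x ≈ √(Ka·C₀) = 3.29 × 10^-4 M.
Check: 0.25% ionized — well under 5%, approximation valid.
pH = −log[H+] = −log(3.29 × 10^-4) = 3.48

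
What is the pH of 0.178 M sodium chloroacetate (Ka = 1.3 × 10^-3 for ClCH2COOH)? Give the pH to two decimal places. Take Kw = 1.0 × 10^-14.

ClCH2COO- is the conjugate base of the weak acid ClCH2COOH.
Kb = Kw/Ka = 1.0×10^-14 / 1.3 × 10^-3 = 7.69 × 10^-12
From the ICE table, Kb = [OH-]²/(0.178 − [OH-]) = 7.69 × 10^-12.
Neglecting [OH-] in the denominator: [OH-] = √(7.69 × 10^-12 × 0.178) = 1.17 × 10^-6 M
([OH-]/C₀ = 0.00066% < 5%, so the approximation holds.)
pOH = 5.93, so pH = 14.00 − pOH = 8.07

pH = 8.07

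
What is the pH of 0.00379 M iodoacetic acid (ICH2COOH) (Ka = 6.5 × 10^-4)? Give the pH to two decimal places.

ICH2COOH ⇌ ICH2COO- + H+
From the ICE table, Ka = x²/(0.00379 − x) = 6.5 × 10^-4.
The 5% rule fails; solving x² + Ka·x − Ka·C₀ = 0 exactly:
x = (−Ka + √(Ka² + 4·Ka·C₀))/2 = 1.28 × 10^-3 M
pH = −log(1.28 × 10^-3) = 2.89

pH = 2.89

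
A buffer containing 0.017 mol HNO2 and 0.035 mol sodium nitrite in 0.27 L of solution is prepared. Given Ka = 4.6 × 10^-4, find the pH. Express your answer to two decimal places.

pH = 3.65

pKa = −log(4.6 × 10^-4) = 3.337
Henderson–Hasselbalch: pH = pKa + log([NO2-]/[HNO2]) = 3.337 + log(0.035/0.017)
pH = 3.337 + (+0.314) = 3.65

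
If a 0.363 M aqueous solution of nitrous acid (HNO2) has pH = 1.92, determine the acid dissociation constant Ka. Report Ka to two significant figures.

Ka = 4.1 × 10^-4

[H+] = 10^(-1.92) = 1.20 × 10^-2 M
At equilibrium [HA] = 0.363 − 1.20 × 10^-2 = 3.51 × 10^-1 M
Ka = [H+][A-]/[HA] = (1.20 × 10^-2)² / 3.51 × 10^-1 = 4.1 × 10^-4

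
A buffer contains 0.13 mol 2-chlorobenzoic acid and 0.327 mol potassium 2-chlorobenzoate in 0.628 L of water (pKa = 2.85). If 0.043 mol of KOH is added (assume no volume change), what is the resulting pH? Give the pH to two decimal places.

After neutralization: n(ClC6H4COOH) = 0.087 mol, n(ClC6H4COO-) = 0.37 mol.
pH = pKa + log([A⁻]/[HA]) = 2.85 + log(0.37/0.087) = 2.85 +0.629

pH = 3.48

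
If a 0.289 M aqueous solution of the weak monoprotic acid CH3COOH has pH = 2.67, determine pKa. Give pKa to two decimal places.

[H+] = 10^(-2.67) = 2.14 × 10^-3 M
At equilibrium [HA] = 0.289 − 2.14 × 10^-3 = 2.87 × 10^-1 M
Ka = [H+][A-]/[HA] = (2.14 × 10^-3)² / 2.87 × 10^-1 = 1.60 × 10^-5
pKa = -log(1.60 × 10^-5) = 4.80

pKa = 4.80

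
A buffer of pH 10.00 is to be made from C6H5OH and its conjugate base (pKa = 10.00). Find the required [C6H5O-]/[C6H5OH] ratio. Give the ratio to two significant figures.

pH = pKa + log(r) ⇒ log(r) = 10.00 − 10.00 = +0.00
r = [C6H5O-]/[C6H5OH] = 10^(+0.00) = 1

ratio = 1.0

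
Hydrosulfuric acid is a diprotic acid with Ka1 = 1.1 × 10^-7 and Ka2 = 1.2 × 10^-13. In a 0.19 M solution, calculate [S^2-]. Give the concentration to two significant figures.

1.2 × 10^-13 M

First ionization gives [H+] ≈ [HS-] = 1.45 × 10^-4 M.
Second step: Ka2 = [H+][S^2-]/[HS-] ≈ [S^2-] (since [H+] ≈ [HS-]).
So [S^2-] ≈ Ka2.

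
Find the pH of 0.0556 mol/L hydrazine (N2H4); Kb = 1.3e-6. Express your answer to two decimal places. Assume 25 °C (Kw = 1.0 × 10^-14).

N2H4 + H2O ⇌ N2H5+ + OH-
Kb = [OH-]²/(0.0556 − [OH-]) = 1.3 × 10^-6
Since Kb ≪ C₀, [OH-] ≈ √(Kb·C₀) = 2.69 × 10^-4 M.
([OH-]/C₀ = 0.48% < 5%, so the approximation holds.)
pOH = 3.57, so pH = 14.00 − pOH = 10.43

pH = 10.43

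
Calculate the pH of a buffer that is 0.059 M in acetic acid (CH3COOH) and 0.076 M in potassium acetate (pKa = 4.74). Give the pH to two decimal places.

pH = 4.85

Henderson–Hasselbalch: pH = pKa + log([CH3COO-]/[CH3COOH]) = 4.74 + log(0.076/0.059)
pH = 4.74 + (+0.110) = 4.85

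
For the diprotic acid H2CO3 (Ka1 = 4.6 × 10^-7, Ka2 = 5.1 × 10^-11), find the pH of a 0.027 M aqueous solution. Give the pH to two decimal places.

pH = 3.95

Since Ka1 ≫ Ka2, the first ionization dominates [H+].
Ka1 = x²/(0.027 − x) = 4.6 × 10^-7
x ≈ √(4.6 × 10^-7 × 0.027) = 1.11 × 10^-4 M
pH = −log(1.11 × 10^-4) = 3.95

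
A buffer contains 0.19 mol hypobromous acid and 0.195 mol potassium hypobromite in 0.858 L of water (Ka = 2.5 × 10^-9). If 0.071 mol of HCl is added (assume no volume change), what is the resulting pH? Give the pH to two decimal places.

pH = 8.28

Added H+ converts OBr- to HOBr: HOBr → 0.261 mol, OBr- → 0.124 mol.
pKa = −log(2.5 × 10^-9) = 8.602
pH = pKa + log([A⁻]/[HA]) = 8.602 + log(0.124/0.261) = 8.602 -0.323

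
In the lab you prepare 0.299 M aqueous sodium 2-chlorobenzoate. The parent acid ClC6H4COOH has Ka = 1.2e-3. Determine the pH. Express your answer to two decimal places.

pH = 8.20

ClC6H4COO- is the conjugate base of the weak acid ClC6H4COOH.
Kb = Kw/Ka = 1.0×10^-14 / 1.2 × 10^-3 = 8.33 × 10^-12
Kb = [OH-]²/(0.299 − [OH-]) = 8.33 × 10^-12
Neglecting [OH-] in the denominator: [OH-] = √(8.33 × 10^-12 × 0.299) = 1.58 × 10^-6 M
Check: 0.00053% ionized — well under 5%, approximation valid.
pOH = −log(1.58 × 10^-6) = 5.80; pH = 14.00 − 5.80 = 8.20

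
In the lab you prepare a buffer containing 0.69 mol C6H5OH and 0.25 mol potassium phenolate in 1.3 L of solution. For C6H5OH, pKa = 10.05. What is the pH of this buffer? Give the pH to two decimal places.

pH = 9.61

Henderson–Hasselbalch: pH = pKa + log([C6H5O-]/[C6H5OH]) = 10.05 + log(0.25/0.69)
pH = 10.05 + (-0.441) = 9.61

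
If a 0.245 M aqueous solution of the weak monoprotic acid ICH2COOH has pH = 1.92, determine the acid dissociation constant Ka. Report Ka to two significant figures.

[H+] = 10^(-1.92) = 1.20 × 10^-2 M
At equilibrium [HA] = 0.245 − 1.20 × 10^-2 = 2.33 × 10^-1 M
Ka = [H+][A-]/[HA] = (1.20 × 10^-2)² / 2.33 × 10^-1 = 6.2 × 10^-4

Ka = 6.2 × 10^-4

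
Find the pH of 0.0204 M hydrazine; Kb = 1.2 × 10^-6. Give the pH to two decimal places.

pH = 10.19

N2H4 + H2O ⇌ N2H5+ + OH-
Kb = [OH-]²/(0.0204 − [OH-]) = 1.2 × 10^-6
Assume [OH-] ≪ 0.0204: [OH-] ≈ √(1.2 × 10^-6 × 0.0204) = 1.56 × 10^-4 M
pOH = 3.81, so pH = 14.00 − pOH = 10.19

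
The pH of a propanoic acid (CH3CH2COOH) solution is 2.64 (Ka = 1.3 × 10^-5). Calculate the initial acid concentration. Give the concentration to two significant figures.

C₀ = 4.1 × 10^-1 M

[H+] = 10^(-2.64) = 2.29 × 10^-3 M = x
Ka = x²/(C₀ − x) ⇒ C₀ = x + x²/Ka
C₀ = 2.29 × 10^-3 + (2.29 × 10^-3)²/(1.3 × 10^-5) = 4.06 × 10^-1 M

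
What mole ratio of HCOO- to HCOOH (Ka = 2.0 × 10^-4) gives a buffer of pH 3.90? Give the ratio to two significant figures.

pKa = -log(2.0 × 10^-4) = 3.699
pH = pKa + log(r) ⇒ log(r) = 3.90 − 3.699 = +0.201
r = [HCOO-]/[HCOOH] = 10^(+0.201) = 1.59

ratio = 1.6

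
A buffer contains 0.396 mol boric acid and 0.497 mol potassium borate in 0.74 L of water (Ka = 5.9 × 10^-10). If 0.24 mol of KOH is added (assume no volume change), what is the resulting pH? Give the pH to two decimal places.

After neutralization: n(B(OH)3) = 0.156 mol, n(B(OH)4-) = 0.737 mol.
pKa = −log(5.9 × 10^-10) = 9.229
pH = pKa + log(n_B(OH)4-/n_B(OH)3) = 9.229 + log(0.737/0.156) = 9.229 + (+0.674)

pH = 9.90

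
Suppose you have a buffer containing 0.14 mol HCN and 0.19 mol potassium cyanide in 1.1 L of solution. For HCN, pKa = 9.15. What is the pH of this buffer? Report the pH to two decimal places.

pH = 9.28

Henderson–Hasselbalch: pH = pKa + log([CN-]/[HCN]) = 9.15 + log(0.19/0.14)
pH = 9.15 + (+0.133) = 9.28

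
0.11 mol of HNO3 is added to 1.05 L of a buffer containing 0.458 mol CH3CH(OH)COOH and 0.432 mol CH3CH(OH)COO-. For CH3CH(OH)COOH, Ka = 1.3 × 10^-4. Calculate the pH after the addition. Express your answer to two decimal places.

pH = 3.64

Added H+ converts CH3CH(OH)COO- to CH3CH(OH)COOH: CH3CH(OH)COOH → 0.568 mol, CH3CH(OH)COO- → 0.322 mol.
pKa = −log(1.3 × 10^-4) = 3.886
Henderson–Hasselbalch with mole ratio 0.322/0.568: pH = 3.886 + (-0.246)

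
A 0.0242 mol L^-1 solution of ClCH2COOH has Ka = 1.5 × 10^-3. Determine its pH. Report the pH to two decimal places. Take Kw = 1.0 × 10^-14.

pH = 2.27

ClCH2COOH ⇌ ClCH2COO- + H+
Ka = [H+]²/(0.0242 − [H+]) = 1.5 × 10^-3
The 5% rule fails; solving [H+]² + Ka·[H+] − Ka·C₀ = 0 exactly:
[H+] = [−0.0015 + √(0.0015² + 0.000145)]/2 = 5.32 × 10^-3 M
pH = −log(5.32 × 10^-3) = 2.27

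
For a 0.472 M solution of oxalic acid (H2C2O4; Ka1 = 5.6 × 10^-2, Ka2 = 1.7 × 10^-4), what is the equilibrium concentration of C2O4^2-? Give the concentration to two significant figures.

1.7 × 10^-4 M

First ionization gives [H+] ≈ [HC2O4-] = 1.37 × 10^-1 M.
Second step: Ka2 = [H+][C2O4^2-]/[HC2O4-] ≈ [C2O4^2-] (since [H+] ≈ [HC2O4-]).
So [C2O4^2-] ≈ Ka2.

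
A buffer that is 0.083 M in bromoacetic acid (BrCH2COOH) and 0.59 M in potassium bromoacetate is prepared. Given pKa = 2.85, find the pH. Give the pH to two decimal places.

pH = 3.70

Henderson–Hasselbalch: pH = pKa + log([BrCH2COO-]/[BrCH2COOH]) = 2.85 + log(0.59/0.083)
pH = 2.85 + (+0.852) = 3.70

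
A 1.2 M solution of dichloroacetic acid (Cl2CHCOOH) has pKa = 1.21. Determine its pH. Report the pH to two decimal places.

pH = 0.61

Cl2CHCOOH ⇌ Cl2CHCOO- + H+
Ka = 10^(−1.21) = 6.17 × 10^-2
Ka = [H+]²/(1.2 − [H+]) = 6.17 × 10^-2
Here C₀/Ka ≈ 19.4, so the small-[H+] approximation fails. Use the quadratic:
[H+] = (−Ka + √(Ka² + 4·Ka·C₀))/2 = 2.43 × 10^-1 M
pH = −log(2.43 × 10^-1) = 0.61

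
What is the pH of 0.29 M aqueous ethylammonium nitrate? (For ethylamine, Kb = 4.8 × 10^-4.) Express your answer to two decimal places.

pH = 5.61

C2H5NH3+ is the conjugate acid of the weak base C2H5NH2.
Ka = Kw/Kb = 1.0×10^-14 / 4.8 × 10^-4 = 2.08 × 10^-11
From the ICE table, Ka = [H+]²/(0.29 − [H+]) = 2.08 × 10^-11.
Neglecting [H+] in the denominator: [H+] = √(2.08 × 10^-11 × 0.29) = 2.46 × 10^-6 M
pH = −log[H+] = −log(2.46 × 10^-6) = 5.61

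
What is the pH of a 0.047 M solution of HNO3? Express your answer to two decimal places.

HNO3 is a strong acid and dissociates completely, so [H+] = 0.047 M.
pH = -log(0.047) = 1.33

pH = 1.33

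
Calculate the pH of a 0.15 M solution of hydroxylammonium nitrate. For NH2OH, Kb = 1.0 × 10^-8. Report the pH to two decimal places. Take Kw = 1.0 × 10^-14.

NH3OH+ is the conjugate acid of the weak base NH2OH.
Ka = Kw/Kb = 1.0×10^-14 / 1.0 × 10^-8 = 1.00 × 10^-6
From the ICE table, Ka = [H+]²/(0.15 − [H+]) = 1.00 × 10^-6.
Assume [H+] ≪ 0.15: [H+] ≈ √(1.00 × 10^-6 × 0.15) = 3.87 × 10^-4 M
pH = −log(3.87 × 10^-4) = 3.41

pH = 3.41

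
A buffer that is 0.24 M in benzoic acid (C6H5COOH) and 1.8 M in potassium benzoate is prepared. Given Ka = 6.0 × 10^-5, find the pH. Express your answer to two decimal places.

pKa = −log(6.0 × 10^-5) = 4.222
pH = pKa + log([A⁻]/[HA]) = 4.222 + log(1.8/0.24)
pH = 4.222 + (+0.875) = 5.10

pH = 5.10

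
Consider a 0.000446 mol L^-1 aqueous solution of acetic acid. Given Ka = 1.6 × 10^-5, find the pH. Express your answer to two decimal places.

CH3COOH ⇌ CH3COO- + H+
From the ICE table, Ka = [H+]²/(0.000446 − [H+]) = 1.6 × 10^-5.
[H+] is not negligible relative to C₀; solve [H+]² + 1.6e-05·[H+] − 7.14e-09 = 0.
[H+] = (−Ka + √(Ka² + 4·Ka·C₀))/2 = 7.69 × 10^-5 M
pH = −log(7.69 × 10^-5) = 4.11

pH = 4.11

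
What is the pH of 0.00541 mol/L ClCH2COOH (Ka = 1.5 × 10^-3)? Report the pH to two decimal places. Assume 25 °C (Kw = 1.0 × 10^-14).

pH = 2.66

ClCH2COOH ⇌ ClCH2COO- + H+
Ka = [H+]²/(0.00541 − [H+]) = 1.5 × 10^-3
Here C₀/Ka ≈ 3.61, so the small-[H+] approximation fails. Use the quadratic:
[H+] = (−Ka + √(Ka² + 4·Ka·C₀))/2 = 2.20 × 10^-3 M
pH = −log[H+] = −log(2.20 × 10^-3) = 2.66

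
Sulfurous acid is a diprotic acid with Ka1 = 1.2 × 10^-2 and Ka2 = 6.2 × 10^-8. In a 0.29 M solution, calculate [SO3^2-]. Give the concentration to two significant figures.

6.2 × 10^-8 M

First ionization gives [H+] ≈ [HSO3-] = 5.33 × 10^-2 M.
Second step: Ka2 = [H+][SO3^2-]/[HSO3-] ≈ [SO3^2-] (since [H+] ≈ [HSO3-]).
So [SO3^2-] ≈ Ka2.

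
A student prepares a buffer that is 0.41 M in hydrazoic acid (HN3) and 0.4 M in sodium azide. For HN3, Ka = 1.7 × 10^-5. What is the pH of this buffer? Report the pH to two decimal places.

pH = 4.76

pKa = −log(1.7 × 10^-5) = 4.770
pH = pKa + log([A⁻]/[HA]) = 4.770 + log(0.4/0.41)
pH = 4.770 + (-0.011) = 4.76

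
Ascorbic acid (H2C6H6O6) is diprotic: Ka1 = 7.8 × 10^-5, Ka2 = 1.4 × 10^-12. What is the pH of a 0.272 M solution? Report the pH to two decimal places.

pH = 2.34

Ka1 ≫ Ka2, so treat the first dissociation as the only significant source of H+.
Ka1 = x²/(0.272 − x) = 7.8 × 10^-5
x ≈ √(7.8 × 10^-5 × 0.272) = 4.61 × 10^-3 M
pH = −log(4.61 × 10^-3) = 2.34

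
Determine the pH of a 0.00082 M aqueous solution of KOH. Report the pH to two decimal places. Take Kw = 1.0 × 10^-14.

pH = 10.91

KOH is a strong base; [OH-] = 0.00082 M.
pOH = -log(0.00082) = 3.09
pH = 14.00 - 3.09 = 10.91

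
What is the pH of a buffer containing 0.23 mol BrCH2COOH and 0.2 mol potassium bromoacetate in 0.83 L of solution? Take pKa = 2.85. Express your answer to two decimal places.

Using pH = pKa + log([base]/[acid]) with [base]/[acid] = 0.2/0.23:
pH = 2.85 + (-0.061) = 2.79

pH = 2.79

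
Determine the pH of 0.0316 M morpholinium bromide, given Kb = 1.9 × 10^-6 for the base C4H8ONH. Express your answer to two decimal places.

pH = 4.89

C4H8ONH2+ is the conjugate acid of the weak base C4H8ONH.
Ka = Kw/Kb = 1.0×10^-14 / 1.9 × 10^-6 = 5.26 × 10^-9
Ka = x²/(0.0316 − x) = 5.26 × 10^-9
Since Ka ≪ C₀, x ≈ √(Ka·C₀) = 1.29 × 10^-5 M.
(x/C₀ = 0.041% < 5%, so the approximation holds.)
pH = −log(1.29 × 10^-5) = 4.89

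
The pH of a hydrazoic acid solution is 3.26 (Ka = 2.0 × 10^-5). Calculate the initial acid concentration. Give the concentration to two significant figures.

C₀ = 1.6 × 10^-2 M

[H+] = 10^(-3.26) = 5.50 × 10^-4 M = x
Ka = x²/(C₀ − x) ⇒ C₀ = x + x²/Ka
C₀ = 5.50 × 10^-4 + (5.50 × 10^-4)²/(2.0 × 10^-5) = 1.57 × 10^-2 M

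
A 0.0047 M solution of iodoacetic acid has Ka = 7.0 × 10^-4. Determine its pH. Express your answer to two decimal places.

pH = 2.82

ICH2COOH ⇌ ICH2COO- + H+
Ka = x²/(0.0047 − x) = 7.0 × 10^-4
The 5% rule fails; solving x² + Ka·x − Ka·C₀ = 0 exactly:
x = (−Ka + √(Ka² + 4·Ka·C₀))/2 = 1.50 × 10^-3 M
pH = −log(1.50 × 10^-3) = 2.82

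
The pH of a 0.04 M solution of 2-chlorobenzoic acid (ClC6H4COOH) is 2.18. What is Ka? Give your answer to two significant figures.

Ka = 1.3 × 10^-3

[H+] = 10^(-2.18) = 6.61 × 10^-3 M
At equilibrium [HA] = 0.04 − 6.61 × 10^-3 = 3.34 × 10^-2 M
Ka = [H+][A-]/[HA] = (6.61 × 10^-3)² / 3.34 × 10^-2 = 1.3 × 10^-3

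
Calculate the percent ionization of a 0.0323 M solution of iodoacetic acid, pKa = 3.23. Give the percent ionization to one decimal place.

12.6%

ICH2COOH ⇌ ICH2COO- + H+; let x = [H+] at equilibrium.
Ka = 10^(−3.23) = 5.89 × 10^-4
Ka = x²/(C₀ − x); solving the quadratic gives x = 4.08 × 10^-3 M.
Fraction ionized = 4.08 × 10^-3 / 0.0323 = 0.1263 → 12.6%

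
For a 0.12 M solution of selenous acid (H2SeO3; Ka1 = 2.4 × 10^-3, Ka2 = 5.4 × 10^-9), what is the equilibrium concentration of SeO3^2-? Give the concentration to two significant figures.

5.4 × 10^-9 M

First ionization gives [H+] ≈ [HSeO3-] = 1.58 × 10^-2 M.
Second step: Ka2 = [H+][SeO3^2-]/[HSeO3-] ≈ [SeO3^2-] (since [H+] ≈ [HSeO3-]).
So [SeO3^2-] ≈ Ka2.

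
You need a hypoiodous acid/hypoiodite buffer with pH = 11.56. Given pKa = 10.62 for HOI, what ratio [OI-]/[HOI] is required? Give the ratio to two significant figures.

ratio = 8.7

pH = pKa + log(r) ⇒ log(r) = 11.56 − 10.62 = +0.94
r = [OI-]/[HOI] = 10^(+0.94) = 8.71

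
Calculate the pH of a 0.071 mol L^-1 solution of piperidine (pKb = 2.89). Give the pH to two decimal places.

C5H10NH + H2O ⇌ C5H10NH2+ + OH-
Kb = 10^(−2.89) = 1.29 × 10^-3
From the ICE table, Kb = [OH-]²/(0.071 − [OH-]) = 1.29 × 10^-3.
[OH-] is not negligible relative to C₀; solve [OH-]² + 0.00129·[OH-] − 9.16e-05 = 0.
[OH-] = [−0.00129 + √(0.00129² + 0.000366)]/2 = 8.95 × 10^-3 M
pOH = −log(8.95 × 10^-3) = 2.05; pH = 14.00 − 2.05 = 11.95

pH = 11.95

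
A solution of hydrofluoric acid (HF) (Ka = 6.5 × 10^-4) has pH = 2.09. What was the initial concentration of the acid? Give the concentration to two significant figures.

C₀ = 1.1 × 10^-1 M

[H+] = 10^(-2.09) = 8.13 × 10^-3 M = x
Ka = x²/(C₀ − x) ⇒ C₀ = x + x²/Ka
C₀ = 8.13 × 10^-3 + (8.13 × 10^-3)²/(6.5 × 10^-4) = 1.10 × 10^-1 M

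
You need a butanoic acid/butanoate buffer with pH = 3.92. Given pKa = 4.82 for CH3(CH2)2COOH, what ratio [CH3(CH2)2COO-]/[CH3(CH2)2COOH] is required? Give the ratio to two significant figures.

ratio = 0.13

pH = pKa + log(r) ⇒ log(r) = 3.92 − 4.82 = -0.90
r = [CH3(CH2)2COO-]/[CH3(CH2)2COOH] = 10^(-0.90) = 0.126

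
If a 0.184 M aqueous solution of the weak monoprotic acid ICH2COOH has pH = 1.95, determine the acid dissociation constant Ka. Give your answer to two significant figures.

Ka = 7.3 × 10^-4

[H+] = 10^(-1.95) = 1.12 × 10^-2 M
At equilibrium [HA] = 0.184 − 1.12 × 10^-2 = 1.73 × 10^-1 M
Ka = [H+][A-]/[HA] = (1.12 × 10^-2)² / 1.73 × 10^-1 = 7.3 × 10^-4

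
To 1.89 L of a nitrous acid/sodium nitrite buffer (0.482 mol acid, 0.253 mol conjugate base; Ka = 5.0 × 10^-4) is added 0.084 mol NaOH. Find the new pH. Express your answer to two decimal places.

OH- converts HNO2 to NO2-: HNO2 → 0.398 mol, NO2- → 0.337 mol.
pKa = −log(5.0 × 10^-4) = 3.301
Henderson–Hasselbalch with mole ratio 0.337/0.398: pH = 3.301 + (-0.072)

pH = 3.23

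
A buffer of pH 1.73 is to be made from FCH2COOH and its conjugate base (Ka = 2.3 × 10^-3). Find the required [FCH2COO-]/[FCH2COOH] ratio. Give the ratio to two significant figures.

pKa = -log(2.3 × 10^-3) = 2.638
pH = pKa + log(r) ⇒ log(r) = 1.73 − 2.638 = -0.908
r = [FCH2COO-]/[FCH2COOH] = 10^(-0.908) = 0.124

ratio = 0.12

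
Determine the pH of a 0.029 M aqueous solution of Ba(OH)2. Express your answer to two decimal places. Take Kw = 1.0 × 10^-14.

Ba(OH)2 is a strong base (each formula unit releases 2 OH-); [OH-] = 0.058 M.
pOH = -log(0.058) = 1.24
pH = 14.00 - 1.24 = 12.76

pH = 12.76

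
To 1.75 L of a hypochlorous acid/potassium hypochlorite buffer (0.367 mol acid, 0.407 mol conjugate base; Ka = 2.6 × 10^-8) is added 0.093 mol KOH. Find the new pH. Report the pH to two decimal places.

pH = 7.85

OH- converts HOCl to OCl-: HOCl → 0.274 mol, OCl- → 0.5 mol.
pKa = −log(2.6 × 10^-8) = 7.585
pH = pKa + log(n_OCl-/n_HOCl) = 7.585 + log(0.5/0.274) = 7.585 + (+0.261)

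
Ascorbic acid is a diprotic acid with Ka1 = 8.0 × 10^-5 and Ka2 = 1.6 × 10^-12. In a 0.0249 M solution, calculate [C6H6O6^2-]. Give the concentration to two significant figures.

First ionization gives [H+] ≈ [HC6H6O6-] = 1.37 × 10^-3 M.
Second step: Ka2 = [H+][C6H6O6^2-]/[HC6H6O6-] ≈ [C6H6O6^2-] (since [H+] ≈ [HC6H6O6-]).
So [C6H6O6^2-] ≈ Ka2.

1.6 × 10^-12 M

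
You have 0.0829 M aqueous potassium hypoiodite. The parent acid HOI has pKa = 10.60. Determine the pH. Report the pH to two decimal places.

pH = 11.74

OI- is the conjugate base of the weak acid HOI.
Ka = 10^(−10.60) = 2.51 × 10^-11
Kb = Kw/Ka = 1.0×10^-14 / 2.51 × 10^-11 = 3.98 × 10^-4
Kb = [OH-]²/(0.0829 − [OH-]) = 3.98 × 10^-4
The 5% rule fails; solving [OH-]² + Kb·[OH-] − Kb·C₀ = 0 exactly:
[OH-] = (−Kb + √(Kb² + 4·Kb·C₀))/2 = 5.55 × 10^-3 M
pOH = 2.26, so pH = 14.00 − pOH = 11.74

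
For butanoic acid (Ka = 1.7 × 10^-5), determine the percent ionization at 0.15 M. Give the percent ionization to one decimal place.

1.1%

CH3(CH2)2COOH ⇌ CH3(CH2)2COO- + H+; let x = [H+] at equilibrium.
x ≈ √(Ka·C₀) = √(1.7 × 10^-5 × 0.15) = 1.60 × 10^-3 M
% ionization = x/C₀ × 100% = 1.60 × 10^-3/0.15 × 100% = 1.1%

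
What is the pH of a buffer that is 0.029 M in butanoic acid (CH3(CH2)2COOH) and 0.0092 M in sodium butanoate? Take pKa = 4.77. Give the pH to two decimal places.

pH = 4.27

pH = pKa + log([A⁻]/[HA]) = 4.77 + log(0.0092/0.029)
pH = 4.77 + (-0.499) = 4.27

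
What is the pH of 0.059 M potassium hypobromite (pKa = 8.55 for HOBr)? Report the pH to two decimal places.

pH = 10.66

OBr- is the conjugate base of the weak acid HOBr.
Ka = 10^(−8.55) = 2.82 × 10^-9
Kb = Kw/Ka = 1.0×10^-14 / 2.82 × 10^-9 = 3.55 × 10^-6
Let x = [OH-] at equilibrium. Kb = x²/(0.059 − x).
Since Kb ≪ C₀, x ≈ √(Kb·C₀) = 4.58 × 10^-4 M.
pOH = 3.34, so pH = 14.00 − pOH = 10.66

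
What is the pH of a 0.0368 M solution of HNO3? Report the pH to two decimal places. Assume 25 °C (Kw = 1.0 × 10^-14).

HNO3 is a strong acid and dissociates completely, so [H+] = 0.0368 M.
pH = -log(0.0368) = 1.43

pH = 1.43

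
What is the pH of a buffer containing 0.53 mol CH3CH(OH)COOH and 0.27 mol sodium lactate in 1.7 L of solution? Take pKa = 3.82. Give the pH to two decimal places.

pH = 3.53

pH = pKa + log([A⁻]/[HA]) = 3.82 + log(0.27/0.53)
pH = 3.82 + (-0.293) = 3.53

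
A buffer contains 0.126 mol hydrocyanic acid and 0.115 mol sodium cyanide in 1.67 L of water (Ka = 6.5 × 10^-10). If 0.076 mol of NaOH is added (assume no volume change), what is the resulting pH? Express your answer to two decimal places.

pH = 9.77

OH- converts HCN to CN-: HCN → 0.05 mol, CN- → 0.191 mol.
pKa = −log(6.5 × 10^-10) = 9.187
pH = pKa + log([A⁻]/[HA]) = 9.187 + log(0.191/0.05) = 9.187 +0.582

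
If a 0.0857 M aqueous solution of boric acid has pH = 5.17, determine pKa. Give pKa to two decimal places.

[H+] = 10^(-5.17) = 6.76 × 10^-6 M
At equilibrium [HA] = 0.0857 − 6.76 × 10^-6 = 8.57 × 10^-2 M
Ka = [H+][A-]/[HA] = (6.76 × 10^-6)² / 8.57 × 10^-2 = 5.33 × 10^-10
pKa = -log(5.33 × 10^-10) = 9.27

pKa = 9.27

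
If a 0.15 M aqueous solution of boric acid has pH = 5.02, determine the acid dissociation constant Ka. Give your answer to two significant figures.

Ka = 6.1 × 10^-10

[H+] = 10^(-5.02) = 9.55 × 10^-6 M
At equilibrium [HA] = 0.15 − 9.55 × 10^-6 = 1.50 × 10^-1 M
Ka = [H+][A-]/[HA] = (9.55 × 10^-6)² / 1.50 × 10^-1 = 6.1 × 10^-10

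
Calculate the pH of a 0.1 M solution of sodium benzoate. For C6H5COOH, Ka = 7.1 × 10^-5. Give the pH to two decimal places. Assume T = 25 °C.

pH = 8.57

C6H5COO- is the conjugate base of the weak acid C6H5COOH.
Kb = Kw/Ka = 1.0×10^-14 / 7.1 × 10^-5 = 1.41 × 10^-10
Kb = x²/(0.1 − x) = 1.41 × 10^-10
Neglecting x in the denominator: x = √(1.41 × 10^-10 × 0.1) = 3.75 × 10^-6 M
(x/C₀ = 0.0038% < 5%, so the approximation holds.)
pOH = −log(3.75 × 10^-6) = 5.43; pH = 14.00 − 5.43 = 8.57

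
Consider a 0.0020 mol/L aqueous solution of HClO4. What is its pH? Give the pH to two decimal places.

pH = 2.70

HClO4 is a strong acid and dissociates completely, so [H+] = 0.0020 M.
pH = -log(0.002) = 2.70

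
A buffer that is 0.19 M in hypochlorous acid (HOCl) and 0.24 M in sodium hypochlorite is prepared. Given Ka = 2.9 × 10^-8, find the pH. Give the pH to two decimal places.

pH = 7.64

pKa = −log(2.9 × 10^-8) = 7.538
Using pH = pKa + log([base]/[acid]) with [base]/[acid] = 0.24/0.19:
pH = 7.538 + (+0.101) = 7.64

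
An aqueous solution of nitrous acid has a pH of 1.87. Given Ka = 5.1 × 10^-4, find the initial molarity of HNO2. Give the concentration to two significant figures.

[H+] = 10^(-1.87) = 1.35 × 10^-2 M = x
Ka = x²/(C₀ − x) ⇒ C₀ = x + x²/Ka
C₀ = 1.35 × 10^-2 + (1.35 × 10^-2)²/(5.1 × 10^-4) = 3.71 × 10^-1 M

C₀ = 3.7 × 10^-1 M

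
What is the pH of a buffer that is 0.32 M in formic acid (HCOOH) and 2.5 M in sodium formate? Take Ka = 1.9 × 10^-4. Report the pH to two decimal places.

pH = 4.61

pKa = −log(1.9 × 10^-4) = 3.721
Using pH = pKa + log([base]/[acid]) with [base]/[acid] = 2.5/0.32:
pH = 3.721 + (+0.893) = 4.61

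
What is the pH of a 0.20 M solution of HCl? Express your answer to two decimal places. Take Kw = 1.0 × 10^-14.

pH = 0.70

HCl is a strong acid and dissociates completely, so [H+] = 0.20 M.
pH = -log(0.2) = 0.70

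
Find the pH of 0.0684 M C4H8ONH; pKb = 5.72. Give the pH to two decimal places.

pH = 10.56

C4H8ONH + H2O ⇌ C4H8ONH2+ + OH-
Kb = 10^(−5.72) = 1.91 × 10^-6
Kb = x²/(0.0684 − x) = 1.91 × 10^-6
Since Kb ≪ C₀, x ≈ √(Kb·C₀) = 3.61 × 10^-4 M.
pOH = 3.44, so pH = 14.00 − pOH = 10.56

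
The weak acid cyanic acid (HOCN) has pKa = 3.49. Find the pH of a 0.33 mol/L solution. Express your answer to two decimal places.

HOCN ⇌ OCN- + H+
Ka = 10^(−3.49) = 3.24 × 10^-4
Ka = x²/(0.33 − x) = 3.24 × 10^-4
Neglecting x in the denominator: x = √(3.24 × 10^-4 × 0.33) = 1.03 × 10^-2 M
(x/C₀ = 3.1% < 5%, so the approximation holds.)
pH = −log(1.03 × 10^-2) = 1.99

pH = 1.99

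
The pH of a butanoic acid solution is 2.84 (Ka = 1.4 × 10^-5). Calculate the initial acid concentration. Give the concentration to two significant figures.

C₀ = 1.5 × 10^-1 M

[H+] = 10^(-2.84) = 1.45 × 10^-3 M = x
Ka = x²/(C₀ − x) ⇒ C₀ = x + x²/Ka
C₀ = 1.45 × 10^-3 + (1.45 × 10^-3)²/(1.4 × 10^-5) = 1.52 × 10^-1 M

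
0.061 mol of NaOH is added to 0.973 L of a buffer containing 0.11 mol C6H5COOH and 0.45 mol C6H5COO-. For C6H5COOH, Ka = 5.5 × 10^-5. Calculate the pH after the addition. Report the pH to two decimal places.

pH = 5.28

OH- converts C6H5COOH to C6H5COO-: C6H5COOH → 0.049 mol, C6H5COO- → 0.511 mol.
pKa = −log(5.5 × 10^-5) = 4.260
Henderson–Hasselbalch with mole ratio 0.511/0.049: pH = 4.260 + (+1.018)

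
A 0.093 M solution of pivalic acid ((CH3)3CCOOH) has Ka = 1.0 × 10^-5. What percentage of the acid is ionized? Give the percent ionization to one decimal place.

(CH3)3CCOOH ⇌ (CH3)3CCOO- + H+; let x = [H+] at equilibrium.
x ≈ √(Ka·C₀) = √(1.0 × 10^-5 × 0.093) = 9.64 × 10^-4 M
% ionization = x/C₀ × 100% = 9.64 × 10^-4/0.093 × 100% = 1.0%

1.0%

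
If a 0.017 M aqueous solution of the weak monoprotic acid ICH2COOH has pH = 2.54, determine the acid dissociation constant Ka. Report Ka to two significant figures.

[H+] = 10^(-2.54) = 2.88 × 10^-3 M
At equilibrium [HA] = 0.017 − 2.88 × 10^-3 = 1.41 × 10^-2 M
Ka = [H+][A-]/[HA] = (2.88 × 10^-3)² / 1.41 × 10^-2 = 5.9 × 10^-4

Ka = 5.9 × 10^-4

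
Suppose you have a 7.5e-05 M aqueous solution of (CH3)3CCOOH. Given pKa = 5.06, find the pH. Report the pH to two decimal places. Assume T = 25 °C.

pH = 4.67

(CH3)3CCOOH ⇌ (CH3)3CCOO- + H+
Ka = 10^(−5.06) = 8.71 × 10^-6
Let x = [H+] at equilibrium. Ka = x²/(7.5e-05 − x).
Here C₀/Ka ≈ 8.61, so the small-x approximation fails. Use the quadratic:
x = [−8.71e-06 + √(8.71e-06² + 2.61e-09)]/2 = 2.16 × 10^-5 M
pH = −log(2.16 × 10^-5) = 4.67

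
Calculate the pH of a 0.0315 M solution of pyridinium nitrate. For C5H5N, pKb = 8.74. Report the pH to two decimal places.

pH = 3.38

C5H5NH+ is the conjugate acid of the weak base C5H5N.
Kb = 10^(−8.74) = 1.82 × 10^-9
Ka = Kw/Kb = 1.0×10^-14 / 1.82 × 10^-9 = 5.49 × 10^-6
From the ICE table, Ka = x²/(0.0315 − x) = 5.49 × 10^-6.
Neglecting x in the denominator: x = √(5.49 × 10^-6 × 0.0315) = 4.16 × 10^-4 M
Check: 1.3% ionized — well under 5%, approximation valid.
pH = −log[H+] = −log(4.16 × 10^-4) = 3.38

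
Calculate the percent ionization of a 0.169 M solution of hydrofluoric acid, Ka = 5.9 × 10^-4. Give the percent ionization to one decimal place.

HF ⇌ F- + H+; let x = [H+] at equilibrium.
Solve x² + 0.00059x − 9.97e-05 = 0 → x = 9.69 × 10^-3 M
% ionization = x/C₀ × 100% = 9.69 × 10^-3/0.169 × 100% = 5.7%

5.7%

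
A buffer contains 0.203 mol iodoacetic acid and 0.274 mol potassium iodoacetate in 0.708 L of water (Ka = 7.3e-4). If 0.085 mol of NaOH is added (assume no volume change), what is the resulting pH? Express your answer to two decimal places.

OH- converts ICH2COOH to ICH2COO-: ICH2COOH → 0.118 mol, ICH2COO- → 0.359 mol.
pKa = −log(7.3 × 10^-4) = 3.137
pH = pKa + log([A⁻]/[HA]) = 3.137 + log(0.359/0.118) = 3.137 +0.483

pH = 3.62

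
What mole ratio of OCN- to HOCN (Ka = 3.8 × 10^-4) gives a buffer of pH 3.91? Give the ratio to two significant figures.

pKa = -log(3.8 × 10^-4) = 3.420
pH = pKa + log(r) ⇒ log(r) = 3.91 − 3.420 = +0.490
r = [OCN-]/[HOCN] = 10^(+0.490) = 3.09

ratio = 3.1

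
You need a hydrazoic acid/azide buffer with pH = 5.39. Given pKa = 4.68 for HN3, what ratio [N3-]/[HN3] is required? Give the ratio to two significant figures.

pH = pKa + log(r) ⇒ log(r) = 5.39 − 4.68 = +0.71
r = [N3-]/[HN3] = 10^(+0.71) = 5.13

ratio = 5.1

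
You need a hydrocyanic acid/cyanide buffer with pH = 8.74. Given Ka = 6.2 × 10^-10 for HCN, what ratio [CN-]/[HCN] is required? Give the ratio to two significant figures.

ratio = 0.34

pKa = -log(6.2 × 10^-10) = 9.208
pH = pKa + log(r) ⇒ log(r) = 8.74 − 9.208 = -0.468
r = [CN-]/[HCN] = 10^(-0.468) = 0.34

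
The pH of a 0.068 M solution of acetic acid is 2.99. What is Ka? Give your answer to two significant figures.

Ka = 1.6 × 10^-5

[H+] = 10^(-2.99) = 1.02 × 10^-3 M
At equilibrium [HA] = 0.068 − 1.02 × 10^-3 = 6.70 × 10^-2 M
Ka = [H+][A-]/[HA] = (1.02 × 10^-3)² / 6.70 × 10^-2 = 1.6 × 10^-5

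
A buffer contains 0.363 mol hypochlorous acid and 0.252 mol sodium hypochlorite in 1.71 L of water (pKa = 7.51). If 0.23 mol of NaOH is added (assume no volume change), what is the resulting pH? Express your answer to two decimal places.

After neutralization: n(HOCl) = 0.133 mol, n(OCl-) = 0.482 mol.
pH = pKa + log([A⁻]/[HA]) = 7.51 + log(0.482/0.133) = 7.51 +0.559

pH = 8.07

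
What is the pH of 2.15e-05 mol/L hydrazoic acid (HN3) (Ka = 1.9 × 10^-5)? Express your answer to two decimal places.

HN3 ⇌ N3- + H+
From the ICE table, Ka = x²/(2.15e-05 − x) = 1.9 × 10^-5.
The 5% rule fails; solving x² + Ka·x − Ka·C₀ = 0 exactly:
x = (−Ka + √(Ka² + 4·Ka·C₀))/2 = 1.28 × 10^-5 M
pH = −log(1.28 × 10^-5) = 4.89

pH = 4.89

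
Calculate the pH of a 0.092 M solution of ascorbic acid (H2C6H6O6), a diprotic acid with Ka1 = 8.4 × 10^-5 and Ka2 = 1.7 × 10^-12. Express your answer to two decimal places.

pH = 2.56

Since Ka1 ≫ Ka2, the first ionization dominates [H+].
Ka1 = x²/(0.092 − x) = 8.4 × 10^-5
x ≈ √(8.4 × 10^-5 × 0.092) = 2.78 × 10^-3 M
pH = −log(2.78 × 10^-3) = 2.56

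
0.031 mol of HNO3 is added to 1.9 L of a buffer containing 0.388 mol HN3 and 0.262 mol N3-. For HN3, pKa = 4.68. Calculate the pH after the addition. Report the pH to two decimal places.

pH = 4.42

After neutralization: n(HN3) = 0.419 mol, n(N3-) = 0.231 mol.
pH = pKa + log([A⁻]/[HA]) = 4.68 + log(0.231/0.419) = 4.68 -0.259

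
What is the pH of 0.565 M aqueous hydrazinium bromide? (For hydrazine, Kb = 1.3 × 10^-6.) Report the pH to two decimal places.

pH = 4.18

N2H5+ is the conjugate acid of the weak base N2H4.
Ka = Kw/Kb = 1.0×10^-14 / 1.3 × 10^-6 = 7.69 × 10^-9
From the ICE table, Ka = [H+]²/(0.565 − [H+]) = 7.69 × 10^-9.
Since Ka ≪ C₀, [H+] ≈ √(Ka·C₀) = 6.59 × 10^-5 M.
([H+]/C₀ = 0.012% < 5%, so the approximation holds.)
pH = −log[H+] = −log(6.59 × 10^-5) = 4.18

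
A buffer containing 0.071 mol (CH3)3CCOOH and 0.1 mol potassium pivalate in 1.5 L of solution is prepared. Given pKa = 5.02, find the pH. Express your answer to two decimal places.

pH = pKa + log([A⁻]/[HA]) = 5.02 + log(0.1/0.071)
pH = 5.02 + (+0.149) = 5.17

pH = 5.17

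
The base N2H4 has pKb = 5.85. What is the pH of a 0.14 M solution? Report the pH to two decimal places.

N2H4 + H2O ⇌ N2H5+ + OH-
Kb = 10^(−5.85) = 1.41 × 10^-6
From the ICE table, Kb = x²/(0.14 − x) = 1.41 × 10^-6.
Since Kb ≪ C₀, x ≈ √(Kb·C₀) = 4.44 × 10^-4 M.
(x/C₀ = 0.32% < 5%, so the approximation holds.)
pOH = −log(4.44 × 10^-4) = 3.35; pH = 14.00 − 3.35 = 10.65

pH = 10.65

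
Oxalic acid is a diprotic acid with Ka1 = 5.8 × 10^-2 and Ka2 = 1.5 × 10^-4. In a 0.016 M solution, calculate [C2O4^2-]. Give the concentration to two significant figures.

1.5 × 10^-4 M

First ionization gives [H+] ≈ [HC2O4-] = 1.31 × 10^-2 M.
Second step: Ka2 = [H+][C2O4^2-]/[HC2O4-] ≈ [C2O4^2-] (since [H+] ≈ [HC2O4-]).
So [C2O4^2-] ≈ Ka2.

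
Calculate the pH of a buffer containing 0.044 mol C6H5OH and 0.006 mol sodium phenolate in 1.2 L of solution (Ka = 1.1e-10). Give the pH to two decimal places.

pKa = −log(1.1 × 10^-10) = 9.959
Using pH = pKa + log([base]/[acid]) with [base]/[acid] = 0.006/0.044:
pH = 9.959 + (-0.865) = 9.09

pH = 9.09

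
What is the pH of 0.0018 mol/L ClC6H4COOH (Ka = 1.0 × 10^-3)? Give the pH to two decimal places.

pH = 3.03

ClC6H4COOH ⇌ ClC6H4COO- + H+
From the ICE table, Ka = [H+]²/(0.0018 − [H+]) = 1.0 × 10^-3.
Here C₀/Ka ≈ 1.8, so the small-[H+] approximation fails. Use the quadratic:
[H+] = [−0.001 + √(0.001² + 7.2e-06)]/2 = 9.32 × 10^-4 M
pH = −log(9.32 × 10^-4) = 3.03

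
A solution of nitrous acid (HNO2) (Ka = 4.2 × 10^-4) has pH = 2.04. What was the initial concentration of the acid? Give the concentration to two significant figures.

C₀ = 2.1 × 10^-1 M

[H+] = 10^(-2.04) = 9.12 × 10^-3 M = x
Ka = x²/(C₀ − x) ⇒ C₀ = x + x²/Ka
C₀ = 9.12 × 10^-3 + (9.12 × 10^-3)²/(4.2 × 10^-4) = 2.07 × 10^-1 M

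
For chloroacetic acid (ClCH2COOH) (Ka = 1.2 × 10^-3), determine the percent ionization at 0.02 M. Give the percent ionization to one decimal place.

21.7%

ClCH2COOH ⇌ ClCH2COO- + H+; let x = [H+] at equilibrium.
Ka = x²/(C₀ − x); solving the quadratic gives x = 4.34 × 10^-3 M.
% ionization = x/C₀ × 100% = 4.34 × 10^-3/0.02 × 100% = 21.7%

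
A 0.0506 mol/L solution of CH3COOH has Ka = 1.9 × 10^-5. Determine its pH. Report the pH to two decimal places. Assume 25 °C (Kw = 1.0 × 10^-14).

CH3COOH ⇌ CH3COO- + H+
From the ICE table, Ka = [H+]²/(0.0506 − [H+]) = 1.9 × 10^-5.
Assume [H+] ≪ 0.0506: [H+] ≈ √(1.9 × 10^-5 × 0.0506) = 9.81 × 10^-4 M
pH = −log[H+] = −log(9.81 × 10^-4) = 3.01

pH = 3.01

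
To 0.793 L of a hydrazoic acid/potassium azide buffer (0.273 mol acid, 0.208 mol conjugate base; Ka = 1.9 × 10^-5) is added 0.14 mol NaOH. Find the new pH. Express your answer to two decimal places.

pH = 5.14

OH- converts HN3 to N3-: HN3 → 0.133 mol, N3- → 0.348 mol.
pKa = −log(1.9 × 10^-5) = 4.721
pH = pKa + log([A⁻]/[HA]) = 4.721 + log(0.348/0.133) = 4.721 +0.418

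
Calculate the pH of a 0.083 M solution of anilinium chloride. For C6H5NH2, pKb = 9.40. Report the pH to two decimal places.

C6H5NH3+ is the conjugate acid of the weak base C6H5NH2.
Kb = 10^(−9.40) = 3.98 × 10^-10
Ka = Kw/Kb = 1.0×10^-14 / 3.98 × 10^-10 = 2.51 × 10^-5
From the ICE table, Ka = [H+]²/(0.083 − [H+]) = 2.51 × 10^-5.
Since Ka ≪ C₀, [H+] ≈ √(Ka·C₀) = 1.44 × 10^-3 M.
Check: 1.7% ionized — well under 5%, approximation valid.
pH = −log(1.44 × 10^-3) = 2.84

pH = 2.84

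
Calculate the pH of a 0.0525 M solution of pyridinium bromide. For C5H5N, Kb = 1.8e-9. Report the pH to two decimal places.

pH = 3.27

C5H5NH+ is the conjugate acid of the weak base C5H5N.
Ka = Kw/Kb = 1.0×10^-14 / 1.8 × 10^-9 = 5.56 × 10^-6
Ka = x²/(0.0525 − x) = 5.56 × 10^-6
Neglecting x in the denominator: x = √(5.56 × 10^-6 × 0.0525) = 5.40 × 10^-4 M
Check: 1% ionized — well under 5%, approximation valid.
pH = −log[H+] = −log(5.40 × 10^-4) = 3.27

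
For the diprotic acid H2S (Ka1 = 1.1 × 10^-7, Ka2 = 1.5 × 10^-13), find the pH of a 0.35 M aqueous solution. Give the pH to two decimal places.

Ka1 ≫ Ka2, so treat the first dissociation as the only significant source of H+.
Ka1 = x²/(0.35 − x) = 1.1 × 10^-7
x ≈ √(1.1 × 10^-7 × 0.35) = 1.96 × 10^-4 M
pH = −log(1.96 × 10^-4) = 3.71

pH = 3.71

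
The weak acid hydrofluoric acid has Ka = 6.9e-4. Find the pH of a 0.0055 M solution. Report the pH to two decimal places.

HF ⇌ F- + H+
Ka = [H+]²/(0.0055 − [H+]) = 6.9 × 10^-4
The 5% rule fails; solving [H+]² + Ka·[H+] − Ka·C₀ = 0 exactly:
[H+] = [−0.00069 + √(0.00069² + 1.52e-05)]/2 = 1.63 × 10^-3 M
pH = −log[H+] = −log(1.63 × 10^-3) = 2.79

pH = 2.79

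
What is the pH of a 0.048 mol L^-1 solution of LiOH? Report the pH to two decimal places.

pH = 12.68

LiOH is a strong base; [OH-] = 0.048 M.
pOH = -log(0.048) = 1.32
pH = 14.00 - 1.32 = 12.68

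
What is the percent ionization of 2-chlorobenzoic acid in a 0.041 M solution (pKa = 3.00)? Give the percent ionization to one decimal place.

14.4%

ClC6H4COOH ⇌ ClC6H4COO- + H+; let x = [H+] at equilibrium.
Ka = 10^(−3.00) = 1.00 × 10^-3
Ka = x²/(C₀ − x); solving the quadratic gives x = 5.92 × 10^-3 M.
Fraction ionized = 5.92 × 10^-3 / 0.041 = 0.1444 → 14.4%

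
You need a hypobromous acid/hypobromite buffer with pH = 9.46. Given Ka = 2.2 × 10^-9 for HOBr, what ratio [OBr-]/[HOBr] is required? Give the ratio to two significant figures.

ratio = 6.3

pKa = -log(2.2 × 10^-9) = 8.658
pH = pKa + log(r) ⇒ log(r) = 9.46 − 8.658 = +0.802
r = [OBr-]/[HOBr] = 10^(+0.802) = 6.34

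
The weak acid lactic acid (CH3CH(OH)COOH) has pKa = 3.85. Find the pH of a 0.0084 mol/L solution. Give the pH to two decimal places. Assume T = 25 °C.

CH3CH(OH)COOH ⇌ CH3CH(OH)COO- + H+
Ka = 10^(−3.85) = 1.41 × 10^-4
From the ICE table, Ka = x²/(0.0084 − x) = 1.41 × 10^-4.
x is not negligible relative to C₀; solve x² + 0.000141·x − 1.18e-06 = 0.
x = [−0.000141 + √(0.000141² + 4.74e-06)]/2 = 1.02 × 10^-3 M
pH = −log[H+] = −log(1.02 × 10^-3) = 2.99

pH = 2.99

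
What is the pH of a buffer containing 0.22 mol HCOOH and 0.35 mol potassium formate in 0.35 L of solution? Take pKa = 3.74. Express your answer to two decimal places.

Using pH = pKa + log([base]/[acid]) with [base]/[acid] = 0.35/0.22:
pH = 3.74 + (+0.202) = 3.94

pH = 3.94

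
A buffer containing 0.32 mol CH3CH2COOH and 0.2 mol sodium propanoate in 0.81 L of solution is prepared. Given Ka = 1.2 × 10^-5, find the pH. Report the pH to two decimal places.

pH = 4.72

pKa = −log(1.2 × 10^-5) = 4.921
Using pH = pKa + log([base]/[acid]) with [base]/[acid] = 0.2/0.32:
pH = 4.921 + (-0.204) = 4.72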